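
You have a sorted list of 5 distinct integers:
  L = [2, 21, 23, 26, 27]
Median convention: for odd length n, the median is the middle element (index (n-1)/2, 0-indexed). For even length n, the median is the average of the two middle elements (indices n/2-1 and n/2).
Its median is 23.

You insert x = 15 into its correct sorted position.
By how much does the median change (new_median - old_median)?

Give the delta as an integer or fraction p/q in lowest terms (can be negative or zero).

Answer: -1

Derivation:
Old median = 23
After inserting x = 15: new sorted = [2, 15, 21, 23, 26, 27]
New median = 22
Delta = 22 - 23 = -1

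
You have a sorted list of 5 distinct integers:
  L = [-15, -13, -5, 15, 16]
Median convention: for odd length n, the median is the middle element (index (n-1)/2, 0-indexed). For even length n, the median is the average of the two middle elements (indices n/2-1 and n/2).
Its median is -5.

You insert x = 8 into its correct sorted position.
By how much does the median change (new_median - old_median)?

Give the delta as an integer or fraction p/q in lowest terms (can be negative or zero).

Old median = -5
After inserting x = 8: new sorted = [-15, -13, -5, 8, 15, 16]
New median = 3/2
Delta = 3/2 - -5 = 13/2

Answer: 13/2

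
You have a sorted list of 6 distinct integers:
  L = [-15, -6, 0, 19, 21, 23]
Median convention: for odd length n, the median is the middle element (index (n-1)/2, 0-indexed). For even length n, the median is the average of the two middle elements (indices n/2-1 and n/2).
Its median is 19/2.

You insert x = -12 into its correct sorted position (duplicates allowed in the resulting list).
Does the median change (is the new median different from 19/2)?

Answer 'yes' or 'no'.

Answer: yes

Derivation:
Old median = 19/2
Insert x = -12
New median = 0
Changed? yes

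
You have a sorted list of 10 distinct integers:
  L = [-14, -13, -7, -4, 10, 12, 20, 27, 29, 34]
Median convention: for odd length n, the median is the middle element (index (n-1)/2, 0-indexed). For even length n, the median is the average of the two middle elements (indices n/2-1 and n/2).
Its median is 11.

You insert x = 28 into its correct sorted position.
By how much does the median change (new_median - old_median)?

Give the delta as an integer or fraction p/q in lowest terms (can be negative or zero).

Old median = 11
After inserting x = 28: new sorted = [-14, -13, -7, -4, 10, 12, 20, 27, 28, 29, 34]
New median = 12
Delta = 12 - 11 = 1

Answer: 1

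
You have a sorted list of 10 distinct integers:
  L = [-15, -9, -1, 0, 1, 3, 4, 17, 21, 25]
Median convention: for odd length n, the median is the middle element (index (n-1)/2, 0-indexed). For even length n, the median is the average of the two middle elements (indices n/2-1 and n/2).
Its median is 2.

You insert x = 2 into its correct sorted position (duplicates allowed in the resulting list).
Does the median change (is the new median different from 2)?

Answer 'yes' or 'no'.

Answer: no

Derivation:
Old median = 2
Insert x = 2
New median = 2
Changed? no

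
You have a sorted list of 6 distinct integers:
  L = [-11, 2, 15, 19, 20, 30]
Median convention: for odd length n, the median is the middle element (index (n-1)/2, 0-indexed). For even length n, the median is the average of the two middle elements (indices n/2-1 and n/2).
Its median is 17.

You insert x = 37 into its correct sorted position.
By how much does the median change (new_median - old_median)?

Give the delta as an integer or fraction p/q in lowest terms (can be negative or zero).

Answer: 2

Derivation:
Old median = 17
After inserting x = 37: new sorted = [-11, 2, 15, 19, 20, 30, 37]
New median = 19
Delta = 19 - 17 = 2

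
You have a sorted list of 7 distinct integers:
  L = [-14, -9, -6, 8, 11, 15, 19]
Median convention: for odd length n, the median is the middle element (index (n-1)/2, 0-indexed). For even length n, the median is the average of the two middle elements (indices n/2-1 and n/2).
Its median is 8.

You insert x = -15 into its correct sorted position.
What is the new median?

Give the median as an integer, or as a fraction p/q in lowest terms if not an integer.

Answer: 1

Derivation:
Old list (sorted, length 7): [-14, -9, -6, 8, 11, 15, 19]
Old median = 8
Insert x = -15
Old length odd (7). Middle was index 3 = 8.
New length even (8). New median = avg of two middle elements.
x = -15: 0 elements are < x, 7 elements are > x.
New sorted list: [-15, -14, -9, -6, 8, 11, 15, 19]
New median = 1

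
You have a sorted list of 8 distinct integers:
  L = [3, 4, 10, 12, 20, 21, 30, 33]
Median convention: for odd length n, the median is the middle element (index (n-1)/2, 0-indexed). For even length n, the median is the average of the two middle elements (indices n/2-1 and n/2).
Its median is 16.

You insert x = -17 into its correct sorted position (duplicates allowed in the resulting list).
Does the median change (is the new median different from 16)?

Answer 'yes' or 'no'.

Old median = 16
Insert x = -17
New median = 12
Changed? yes

Answer: yes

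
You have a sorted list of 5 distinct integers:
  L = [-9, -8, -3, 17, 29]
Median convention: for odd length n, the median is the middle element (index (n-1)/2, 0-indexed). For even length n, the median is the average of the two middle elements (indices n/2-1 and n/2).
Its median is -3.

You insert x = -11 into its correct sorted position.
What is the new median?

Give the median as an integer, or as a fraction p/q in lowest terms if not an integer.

Answer: -11/2

Derivation:
Old list (sorted, length 5): [-9, -8, -3, 17, 29]
Old median = -3
Insert x = -11
Old length odd (5). Middle was index 2 = -3.
New length even (6). New median = avg of two middle elements.
x = -11: 0 elements are < x, 5 elements are > x.
New sorted list: [-11, -9, -8, -3, 17, 29]
New median = -11/2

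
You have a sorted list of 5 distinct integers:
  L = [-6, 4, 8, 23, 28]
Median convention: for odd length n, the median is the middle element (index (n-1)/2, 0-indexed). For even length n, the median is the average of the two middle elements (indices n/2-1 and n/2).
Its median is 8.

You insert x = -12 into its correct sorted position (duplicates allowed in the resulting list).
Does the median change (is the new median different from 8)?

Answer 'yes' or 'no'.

Old median = 8
Insert x = -12
New median = 6
Changed? yes

Answer: yes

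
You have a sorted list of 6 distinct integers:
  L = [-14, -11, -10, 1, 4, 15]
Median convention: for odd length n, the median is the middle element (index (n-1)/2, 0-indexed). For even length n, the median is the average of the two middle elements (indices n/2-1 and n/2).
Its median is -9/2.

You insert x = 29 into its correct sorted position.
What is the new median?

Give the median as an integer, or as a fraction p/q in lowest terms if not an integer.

Old list (sorted, length 6): [-14, -11, -10, 1, 4, 15]
Old median = -9/2
Insert x = 29
Old length even (6). Middle pair: indices 2,3 = -10,1.
New length odd (7). New median = single middle element.
x = 29: 6 elements are < x, 0 elements are > x.
New sorted list: [-14, -11, -10, 1, 4, 15, 29]
New median = 1

Answer: 1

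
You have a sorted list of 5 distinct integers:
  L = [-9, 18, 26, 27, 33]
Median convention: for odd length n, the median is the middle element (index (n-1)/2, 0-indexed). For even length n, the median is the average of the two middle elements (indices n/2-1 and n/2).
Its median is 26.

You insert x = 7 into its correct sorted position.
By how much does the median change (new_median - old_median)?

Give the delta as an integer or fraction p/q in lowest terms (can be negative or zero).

Old median = 26
After inserting x = 7: new sorted = [-9, 7, 18, 26, 27, 33]
New median = 22
Delta = 22 - 26 = -4

Answer: -4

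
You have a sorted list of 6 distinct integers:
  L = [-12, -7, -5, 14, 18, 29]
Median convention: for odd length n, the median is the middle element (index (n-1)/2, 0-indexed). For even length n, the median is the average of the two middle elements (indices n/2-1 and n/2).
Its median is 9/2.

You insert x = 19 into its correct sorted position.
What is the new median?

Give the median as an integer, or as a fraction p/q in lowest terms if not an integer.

Answer: 14

Derivation:
Old list (sorted, length 6): [-12, -7, -5, 14, 18, 29]
Old median = 9/2
Insert x = 19
Old length even (6). Middle pair: indices 2,3 = -5,14.
New length odd (7). New median = single middle element.
x = 19: 5 elements are < x, 1 elements are > x.
New sorted list: [-12, -7, -5, 14, 18, 19, 29]
New median = 14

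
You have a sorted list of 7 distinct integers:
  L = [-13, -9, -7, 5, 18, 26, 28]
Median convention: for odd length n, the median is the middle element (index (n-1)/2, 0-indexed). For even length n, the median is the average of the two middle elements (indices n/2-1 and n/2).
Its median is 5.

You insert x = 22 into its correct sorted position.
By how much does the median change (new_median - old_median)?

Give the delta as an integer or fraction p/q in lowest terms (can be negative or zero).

Old median = 5
After inserting x = 22: new sorted = [-13, -9, -7, 5, 18, 22, 26, 28]
New median = 23/2
Delta = 23/2 - 5 = 13/2

Answer: 13/2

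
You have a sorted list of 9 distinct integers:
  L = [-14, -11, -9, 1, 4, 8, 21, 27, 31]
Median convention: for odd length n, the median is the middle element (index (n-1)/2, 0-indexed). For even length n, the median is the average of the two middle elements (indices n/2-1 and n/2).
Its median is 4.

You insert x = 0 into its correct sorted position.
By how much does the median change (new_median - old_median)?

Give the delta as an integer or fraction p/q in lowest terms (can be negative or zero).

Old median = 4
After inserting x = 0: new sorted = [-14, -11, -9, 0, 1, 4, 8, 21, 27, 31]
New median = 5/2
Delta = 5/2 - 4 = -3/2

Answer: -3/2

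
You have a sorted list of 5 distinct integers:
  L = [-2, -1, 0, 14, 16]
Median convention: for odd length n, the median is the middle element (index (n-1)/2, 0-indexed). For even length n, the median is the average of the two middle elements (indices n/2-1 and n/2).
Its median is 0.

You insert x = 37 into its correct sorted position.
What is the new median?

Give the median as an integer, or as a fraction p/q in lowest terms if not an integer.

Answer: 7

Derivation:
Old list (sorted, length 5): [-2, -1, 0, 14, 16]
Old median = 0
Insert x = 37
Old length odd (5). Middle was index 2 = 0.
New length even (6). New median = avg of two middle elements.
x = 37: 5 elements are < x, 0 elements are > x.
New sorted list: [-2, -1, 0, 14, 16, 37]
New median = 7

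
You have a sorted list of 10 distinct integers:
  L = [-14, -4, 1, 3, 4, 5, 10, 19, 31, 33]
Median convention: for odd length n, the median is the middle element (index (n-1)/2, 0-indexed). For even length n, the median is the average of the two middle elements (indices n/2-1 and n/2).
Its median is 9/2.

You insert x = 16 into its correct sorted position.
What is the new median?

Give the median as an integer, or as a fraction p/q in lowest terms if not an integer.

Old list (sorted, length 10): [-14, -4, 1, 3, 4, 5, 10, 19, 31, 33]
Old median = 9/2
Insert x = 16
Old length even (10). Middle pair: indices 4,5 = 4,5.
New length odd (11). New median = single middle element.
x = 16: 7 elements are < x, 3 elements are > x.
New sorted list: [-14, -4, 1, 3, 4, 5, 10, 16, 19, 31, 33]
New median = 5

Answer: 5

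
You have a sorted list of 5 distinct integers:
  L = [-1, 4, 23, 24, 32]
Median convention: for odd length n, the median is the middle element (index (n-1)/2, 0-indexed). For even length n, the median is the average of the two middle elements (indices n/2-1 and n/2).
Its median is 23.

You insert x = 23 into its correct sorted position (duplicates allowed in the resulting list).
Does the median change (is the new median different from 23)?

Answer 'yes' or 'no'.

Answer: no

Derivation:
Old median = 23
Insert x = 23
New median = 23
Changed? no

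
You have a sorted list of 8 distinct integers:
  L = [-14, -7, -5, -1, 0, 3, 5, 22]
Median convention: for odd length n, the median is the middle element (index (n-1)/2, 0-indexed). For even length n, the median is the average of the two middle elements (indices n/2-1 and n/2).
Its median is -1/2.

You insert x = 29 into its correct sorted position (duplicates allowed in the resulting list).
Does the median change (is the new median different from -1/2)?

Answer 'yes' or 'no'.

Answer: yes

Derivation:
Old median = -1/2
Insert x = 29
New median = 0
Changed? yes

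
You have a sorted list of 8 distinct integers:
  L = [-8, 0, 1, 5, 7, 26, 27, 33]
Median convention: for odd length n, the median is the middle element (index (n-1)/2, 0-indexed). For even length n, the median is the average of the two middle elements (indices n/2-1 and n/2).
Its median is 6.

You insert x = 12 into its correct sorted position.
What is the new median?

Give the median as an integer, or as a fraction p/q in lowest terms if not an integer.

Old list (sorted, length 8): [-8, 0, 1, 5, 7, 26, 27, 33]
Old median = 6
Insert x = 12
Old length even (8). Middle pair: indices 3,4 = 5,7.
New length odd (9). New median = single middle element.
x = 12: 5 elements are < x, 3 elements are > x.
New sorted list: [-8, 0, 1, 5, 7, 12, 26, 27, 33]
New median = 7

Answer: 7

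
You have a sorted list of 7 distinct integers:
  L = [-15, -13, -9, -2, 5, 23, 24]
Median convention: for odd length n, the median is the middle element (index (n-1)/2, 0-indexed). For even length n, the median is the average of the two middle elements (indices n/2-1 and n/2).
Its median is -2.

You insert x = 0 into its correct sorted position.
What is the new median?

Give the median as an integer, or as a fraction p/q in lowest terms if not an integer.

Answer: -1

Derivation:
Old list (sorted, length 7): [-15, -13, -9, -2, 5, 23, 24]
Old median = -2
Insert x = 0
Old length odd (7). Middle was index 3 = -2.
New length even (8). New median = avg of two middle elements.
x = 0: 4 elements are < x, 3 elements are > x.
New sorted list: [-15, -13, -9, -2, 0, 5, 23, 24]
New median = -1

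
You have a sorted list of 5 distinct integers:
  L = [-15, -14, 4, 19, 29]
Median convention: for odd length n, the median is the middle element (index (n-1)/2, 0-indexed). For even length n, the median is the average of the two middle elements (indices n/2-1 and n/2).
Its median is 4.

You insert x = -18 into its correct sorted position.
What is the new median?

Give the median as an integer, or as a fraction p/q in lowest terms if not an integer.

Answer: -5

Derivation:
Old list (sorted, length 5): [-15, -14, 4, 19, 29]
Old median = 4
Insert x = -18
Old length odd (5). Middle was index 2 = 4.
New length even (6). New median = avg of two middle elements.
x = -18: 0 elements are < x, 5 elements are > x.
New sorted list: [-18, -15, -14, 4, 19, 29]
New median = -5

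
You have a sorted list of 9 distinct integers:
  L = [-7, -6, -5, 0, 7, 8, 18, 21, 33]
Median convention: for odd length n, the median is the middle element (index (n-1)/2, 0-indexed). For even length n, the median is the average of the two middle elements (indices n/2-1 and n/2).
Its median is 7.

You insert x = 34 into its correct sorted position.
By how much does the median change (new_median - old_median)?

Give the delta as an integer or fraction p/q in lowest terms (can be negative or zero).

Answer: 1/2

Derivation:
Old median = 7
After inserting x = 34: new sorted = [-7, -6, -5, 0, 7, 8, 18, 21, 33, 34]
New median = 15/2
Delta = 15/2 - 7 = 1/2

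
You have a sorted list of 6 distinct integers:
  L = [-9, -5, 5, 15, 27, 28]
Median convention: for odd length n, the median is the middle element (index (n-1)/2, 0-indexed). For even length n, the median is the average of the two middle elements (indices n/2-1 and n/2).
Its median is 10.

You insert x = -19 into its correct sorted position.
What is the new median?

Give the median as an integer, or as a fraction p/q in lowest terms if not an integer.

Answer: 5

Derivation:
Old list (sorted, length 6): [-9, -5, 5, 15, 27, 28]
Old median = 10
Insert x = -19
Old length even (6). Middle pair: indices 2,3 = 5,15.
New length odd (7). New median = single middle element.
x = -19: 0 elements are < x, 6 elements are > x.
New sorted list: [-19, -9, -5, 5, 15, 27, 28]
New median = 5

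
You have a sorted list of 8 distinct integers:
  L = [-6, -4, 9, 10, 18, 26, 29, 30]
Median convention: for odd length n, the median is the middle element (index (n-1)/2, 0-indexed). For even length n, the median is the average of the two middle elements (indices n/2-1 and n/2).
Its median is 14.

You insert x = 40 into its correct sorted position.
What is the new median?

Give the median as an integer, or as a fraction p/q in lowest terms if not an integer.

Old list (sorted, length 8): [-6, -4, 9, 10, 18, 26, 29, 30]
Old median = 14
Insert x = 40
Old length even (8). Middle pair: indices 3,4 = 10,18.
New length odd (9). New median = single middle element.
x = 40: 8 elements are < x, 0 elements are > x.
New sorted list: [-6, -4, 9, 10, 18, 26, 29, 30, 40]
New median = 18

Answer: 18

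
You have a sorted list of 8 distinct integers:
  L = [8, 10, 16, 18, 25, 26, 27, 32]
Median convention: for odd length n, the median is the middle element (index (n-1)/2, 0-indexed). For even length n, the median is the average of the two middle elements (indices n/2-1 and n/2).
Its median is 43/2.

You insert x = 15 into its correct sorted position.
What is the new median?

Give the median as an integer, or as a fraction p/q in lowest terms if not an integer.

Old list (sorted, length 8): [8, 10, 16, 18, 25, 26, 27, 32]
Old median = 43/2
Insert x = 15
Old length even (8). Middle pair: indices 3,4 = 18,25.
New length odd (9). New median = single middle element.
x = 15: 2 elements are < x, 6 elements are > x.
New sorted list: [8, 10, 15, 16, 18, 25, 26, 27, 32]
New median = 18

Answer: 18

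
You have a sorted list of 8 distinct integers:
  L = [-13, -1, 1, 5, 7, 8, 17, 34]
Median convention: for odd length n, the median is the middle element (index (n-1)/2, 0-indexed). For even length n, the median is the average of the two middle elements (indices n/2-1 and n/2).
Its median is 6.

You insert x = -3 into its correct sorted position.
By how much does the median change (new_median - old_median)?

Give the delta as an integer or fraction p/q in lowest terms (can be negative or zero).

Old median = 6
After inserting x = -3: new sorted = [-13, -3, -1, 1, 5, 7, 8, 17, 34]
New median = 5
Delta = 5 - 6 = -1

Answer: -1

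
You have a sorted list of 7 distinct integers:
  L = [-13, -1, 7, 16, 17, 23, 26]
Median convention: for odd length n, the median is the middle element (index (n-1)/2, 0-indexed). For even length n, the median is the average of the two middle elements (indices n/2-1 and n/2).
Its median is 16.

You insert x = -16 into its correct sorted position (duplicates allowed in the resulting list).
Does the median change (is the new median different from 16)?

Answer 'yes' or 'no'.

Old median = 16
Insert x = -16
New median = 23/2
Changed? yes

Answer: yes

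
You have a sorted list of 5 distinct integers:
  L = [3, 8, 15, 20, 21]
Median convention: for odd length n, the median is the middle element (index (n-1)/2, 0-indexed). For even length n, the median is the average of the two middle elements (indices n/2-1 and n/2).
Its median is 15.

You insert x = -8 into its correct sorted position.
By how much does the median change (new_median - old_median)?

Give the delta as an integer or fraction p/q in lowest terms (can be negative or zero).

Answer: -7/2

Derivation:
Old median = 15
After inserting x = -8: new sorted = [-8, 3, 8, 15, 20, 21]
New median = 23/2
Delta = 23/2 - 15 = -7/2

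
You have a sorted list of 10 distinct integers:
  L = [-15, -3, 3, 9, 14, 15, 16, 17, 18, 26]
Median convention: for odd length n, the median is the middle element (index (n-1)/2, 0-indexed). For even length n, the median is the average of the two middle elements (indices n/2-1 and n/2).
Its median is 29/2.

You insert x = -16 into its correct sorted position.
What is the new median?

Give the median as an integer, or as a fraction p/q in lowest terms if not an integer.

Old list (sorted, length 10): [-15, -3, 3, 9, 14, 15, 16, 17, 18, 26]
Old median = 29/2
Insert x = -16
Old length even (10). Middle pair: indices 4,5 = 14,15.
New length odd (11). New median = single middle element.
x = -16: 0 elements are < x, 10 elements are > x.
New sorted list: [-16, -15, -3, 3, 9, 14, 15, 16, 17, 18, 26]
New median = 14

Answer: 14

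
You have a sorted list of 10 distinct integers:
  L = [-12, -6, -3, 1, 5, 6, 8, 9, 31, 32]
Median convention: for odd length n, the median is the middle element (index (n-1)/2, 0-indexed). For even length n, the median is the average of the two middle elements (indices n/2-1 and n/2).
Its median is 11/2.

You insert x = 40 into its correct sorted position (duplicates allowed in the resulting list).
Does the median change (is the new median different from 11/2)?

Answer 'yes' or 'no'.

Answer: yes

Derivation:
Old median = 11/2
Insert x = 40
New median = 6
Changed? yes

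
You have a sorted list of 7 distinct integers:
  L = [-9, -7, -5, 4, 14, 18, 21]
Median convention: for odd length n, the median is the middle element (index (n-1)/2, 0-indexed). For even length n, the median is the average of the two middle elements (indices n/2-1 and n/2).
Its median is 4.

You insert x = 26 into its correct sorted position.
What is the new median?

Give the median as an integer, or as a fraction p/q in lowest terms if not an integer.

Old list (sorted, length 7): [-9, -7, -5, 4, 14, 18, 21]
Old median = 4
Insert x = 26
Old length odd (7). Middle was index 3 = 4.
New length even (8). New median = avg of two middle elements.
x = 26: 7 elements are < x, 0 elements are > x.
New sorted list: [-9, -7, -5, 4, 14, 18, 21, 26]
New median = 9

Answer: 9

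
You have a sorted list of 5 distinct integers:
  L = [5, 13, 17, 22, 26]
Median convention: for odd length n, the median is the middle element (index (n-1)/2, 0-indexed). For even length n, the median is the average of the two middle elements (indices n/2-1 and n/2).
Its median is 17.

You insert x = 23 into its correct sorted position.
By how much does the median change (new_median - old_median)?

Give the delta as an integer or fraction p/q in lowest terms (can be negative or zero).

Old median = 17
After inserting x = 23: new sorted = [5, 13, 17, 22, 23, 26]
New median = 39/2
Delta = 39/2 - 17 = 5/2

Answer: 5/2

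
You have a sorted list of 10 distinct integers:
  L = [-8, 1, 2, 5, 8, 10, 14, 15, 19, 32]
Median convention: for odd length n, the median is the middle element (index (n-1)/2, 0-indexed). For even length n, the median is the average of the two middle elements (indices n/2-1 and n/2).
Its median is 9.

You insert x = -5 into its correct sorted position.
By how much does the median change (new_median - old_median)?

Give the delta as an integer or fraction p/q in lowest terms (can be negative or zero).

Old median = 9
After inserting x = -5: new sorted = [-8, -5, 1, 2, 5, 8, 10, 14, 15, 19, 32]
New median = 8
Delta = 8 - 9 = -1

Answer: -1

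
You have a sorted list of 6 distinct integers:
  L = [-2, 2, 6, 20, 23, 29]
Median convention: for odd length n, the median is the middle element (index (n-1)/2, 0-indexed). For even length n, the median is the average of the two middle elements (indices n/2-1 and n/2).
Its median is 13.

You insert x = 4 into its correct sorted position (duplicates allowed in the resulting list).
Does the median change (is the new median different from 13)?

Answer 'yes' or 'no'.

Answer: yes

Derivation:
Old median = 13
Insert x = 4
New median = 6
Changed? yes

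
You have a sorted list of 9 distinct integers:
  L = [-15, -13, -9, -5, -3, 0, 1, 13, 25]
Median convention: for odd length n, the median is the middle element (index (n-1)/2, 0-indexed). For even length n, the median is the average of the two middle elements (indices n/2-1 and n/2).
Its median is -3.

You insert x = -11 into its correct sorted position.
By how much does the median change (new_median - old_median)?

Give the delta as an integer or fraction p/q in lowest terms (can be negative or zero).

Old median = -3
After inserting x = -11: new sorted = [-15, -13, -11, -9, -5, -3, 0, 1, 13, 25]
New median = -4
Delta = -4 - -3 = -1

Answer: -1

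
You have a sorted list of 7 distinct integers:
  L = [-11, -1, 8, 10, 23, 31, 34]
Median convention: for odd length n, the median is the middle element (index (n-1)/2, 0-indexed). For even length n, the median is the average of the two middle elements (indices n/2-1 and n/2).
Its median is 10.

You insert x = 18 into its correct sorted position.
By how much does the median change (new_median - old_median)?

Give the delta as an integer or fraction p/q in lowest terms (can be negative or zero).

Answer: 4

Derivation:
Old median = 10
After inserting x = 18: new sorted = [-11, -1, 8, 10, 18, 23, 31, 34]
New median = 14
Delta = 14 - 10 = 4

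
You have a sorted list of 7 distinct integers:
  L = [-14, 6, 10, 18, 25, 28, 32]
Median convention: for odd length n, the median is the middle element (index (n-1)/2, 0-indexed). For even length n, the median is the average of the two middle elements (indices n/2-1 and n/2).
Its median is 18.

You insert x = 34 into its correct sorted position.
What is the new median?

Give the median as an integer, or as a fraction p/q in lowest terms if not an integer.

Old list (sorted, length 7): [-14, 6, 10, 18, 25, 28, 32]
Old median = 18
Insert x = 34
Old length odd (7). Middle was index 3 = 18.
New length even (8). New median = avg of two middle elements.
x = 34: 7 elements are < x, 0 elements are > x.
New sorted list: [-14, 6, 10, 18, 25, 28, 32, 34]
New median = 43/2

Answer: 43/2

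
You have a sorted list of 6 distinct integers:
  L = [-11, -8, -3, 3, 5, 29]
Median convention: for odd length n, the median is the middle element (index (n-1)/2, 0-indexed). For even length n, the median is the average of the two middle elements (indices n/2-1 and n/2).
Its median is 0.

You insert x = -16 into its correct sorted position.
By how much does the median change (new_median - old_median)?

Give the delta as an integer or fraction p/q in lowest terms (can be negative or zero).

Answer: -3

Derivation:
Old median = 0
After inserting x = -16: new sorted = [-16, -11, -8, -3, 3, 5, 29]
New median = -3
Delta = -3 - 0 = -3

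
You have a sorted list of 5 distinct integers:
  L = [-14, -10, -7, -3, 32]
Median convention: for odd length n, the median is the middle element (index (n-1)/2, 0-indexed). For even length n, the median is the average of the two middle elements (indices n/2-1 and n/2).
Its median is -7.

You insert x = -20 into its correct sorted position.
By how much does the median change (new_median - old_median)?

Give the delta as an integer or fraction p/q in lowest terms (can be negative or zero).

Old median = -7
After inserting x = -20: new sorted = [-20, -14, -10, -7, -3, 32]
New median = -17/2
Delta = -17/2 - -7 = -3/2

Answer: -3/2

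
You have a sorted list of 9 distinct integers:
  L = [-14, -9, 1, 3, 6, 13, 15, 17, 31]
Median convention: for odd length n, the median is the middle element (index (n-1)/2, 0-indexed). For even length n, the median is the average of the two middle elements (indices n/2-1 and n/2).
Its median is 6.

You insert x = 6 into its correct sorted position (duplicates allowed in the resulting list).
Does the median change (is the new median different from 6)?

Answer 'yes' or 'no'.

Answer: no

Derivation:
Old median = 6
Insert x = 6
New median = 6
Changed? no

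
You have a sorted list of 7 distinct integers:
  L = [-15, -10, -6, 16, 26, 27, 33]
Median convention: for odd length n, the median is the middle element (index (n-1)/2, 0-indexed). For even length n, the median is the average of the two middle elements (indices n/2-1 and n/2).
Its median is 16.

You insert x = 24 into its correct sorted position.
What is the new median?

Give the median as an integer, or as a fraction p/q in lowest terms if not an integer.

Old list (sorted, length 7): [-15, -10, -6, 16, 26, 27, 33]
Old median = 16
Insert x = 24
Old length odd (7). Middle was index 3 = 16.
New length even (8). New median = avg of two middle elements.
x = 24: 4 elements are < x, 3 elements are > x.
New sorted list: [-15, -10, -6, 16, 24, 26, 27, 33]
New median = 20

Answer: 20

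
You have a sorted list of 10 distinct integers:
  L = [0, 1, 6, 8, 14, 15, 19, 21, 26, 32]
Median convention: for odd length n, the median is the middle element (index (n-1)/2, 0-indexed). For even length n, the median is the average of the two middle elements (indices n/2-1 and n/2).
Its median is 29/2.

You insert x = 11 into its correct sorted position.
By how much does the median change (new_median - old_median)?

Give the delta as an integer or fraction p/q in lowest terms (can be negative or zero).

Old median = 29/2
After inserting x = 11: new sorted = [0, 1, 6, 8, 11, 14, 15, 19, 21, 26, 32]
New median = 14
Delta = 14 - 29/2 = -1/2

Answer: -1/2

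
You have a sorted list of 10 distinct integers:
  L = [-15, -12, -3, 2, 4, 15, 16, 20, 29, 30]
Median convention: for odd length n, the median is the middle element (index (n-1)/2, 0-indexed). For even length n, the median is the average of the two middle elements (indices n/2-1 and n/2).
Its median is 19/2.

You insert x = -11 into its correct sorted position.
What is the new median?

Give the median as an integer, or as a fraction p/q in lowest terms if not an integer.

Answer: 4

Derivation:
Old list (sorted, length 10): [-15, -12, -3, 2, 4, 15, 16, 20, 29, 30]
Old median = 19/2
Insert x = -11
Old length even (10). Middle pair: indices 4,5 = 4,15.
New length odd (11). New median = single middle element.
x = -11: 2 elements are < x, 8 elements are > x.
New sorted list: [-15, -12, -11, -3, 2, 4, 15, 16, 20, 29, 30]
New median = 4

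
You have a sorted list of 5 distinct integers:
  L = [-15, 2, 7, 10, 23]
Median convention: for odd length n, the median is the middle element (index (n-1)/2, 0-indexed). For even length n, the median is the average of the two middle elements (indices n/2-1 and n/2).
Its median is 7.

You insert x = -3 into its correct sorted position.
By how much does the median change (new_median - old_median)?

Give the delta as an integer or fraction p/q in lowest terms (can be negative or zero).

Old median = 7
After inserting x = -3: new sorted = [-15, -3, 2, 7, 10, 23]
New median = 9/2
Delta = 9/2 - 7 = -5/2

Answer: -5/2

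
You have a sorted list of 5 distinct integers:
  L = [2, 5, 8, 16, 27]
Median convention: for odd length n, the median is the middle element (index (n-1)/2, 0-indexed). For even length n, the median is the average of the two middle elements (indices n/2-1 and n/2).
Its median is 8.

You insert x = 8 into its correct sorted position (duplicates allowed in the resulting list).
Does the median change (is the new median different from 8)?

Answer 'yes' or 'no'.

Old median = 8
Insert x = 8
New median = 8
Changed? no

Answer: no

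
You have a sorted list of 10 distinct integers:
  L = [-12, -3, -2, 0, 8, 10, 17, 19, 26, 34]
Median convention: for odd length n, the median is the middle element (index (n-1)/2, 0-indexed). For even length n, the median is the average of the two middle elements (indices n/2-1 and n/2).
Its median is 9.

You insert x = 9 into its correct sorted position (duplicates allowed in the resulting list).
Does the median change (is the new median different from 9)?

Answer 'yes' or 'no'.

Answer: no

Derivation:
Old median = 9
Insert x = 9
New median = 9
Changed? no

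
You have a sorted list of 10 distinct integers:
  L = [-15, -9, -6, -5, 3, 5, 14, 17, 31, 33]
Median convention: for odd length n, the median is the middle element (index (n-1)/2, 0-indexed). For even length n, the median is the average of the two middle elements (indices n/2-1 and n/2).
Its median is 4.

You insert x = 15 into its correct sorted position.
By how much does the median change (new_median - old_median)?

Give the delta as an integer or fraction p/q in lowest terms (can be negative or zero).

Old median = 4
After inserting x = 15: new sorted = [-15, -9, -6, -5, 3, 5, 14, 15, 17, 31, 33]
New median = 5
Delta = 5 - 4 = 1

Answer: 1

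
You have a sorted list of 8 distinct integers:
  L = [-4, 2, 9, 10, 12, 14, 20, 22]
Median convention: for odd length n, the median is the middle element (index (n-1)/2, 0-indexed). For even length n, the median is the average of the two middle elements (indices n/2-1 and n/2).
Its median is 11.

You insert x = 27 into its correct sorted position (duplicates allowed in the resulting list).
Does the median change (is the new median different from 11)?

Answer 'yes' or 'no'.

Old median = 11
Insert x = 27
New median = 12
Changed? yes

Answer: yes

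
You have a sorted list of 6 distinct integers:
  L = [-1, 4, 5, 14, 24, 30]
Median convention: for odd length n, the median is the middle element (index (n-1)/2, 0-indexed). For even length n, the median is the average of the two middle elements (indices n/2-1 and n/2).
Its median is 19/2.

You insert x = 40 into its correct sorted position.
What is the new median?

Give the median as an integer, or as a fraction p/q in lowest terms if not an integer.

Answer: 14

Derivation:
Old list (sorted, length 6): [-1, 4, 5, 14, 24, 30]
Old median = 19/2
Insert x = 40
Old length even (6). Middle pair: indices 2,3 = 5,14.
New length odd (7). New median = single middle element.
x = 40: 6 elements are < x, 0 elements are > x.
New sorted list: [-1, 4, 5, 14, 24, 30, 40]
New median = 14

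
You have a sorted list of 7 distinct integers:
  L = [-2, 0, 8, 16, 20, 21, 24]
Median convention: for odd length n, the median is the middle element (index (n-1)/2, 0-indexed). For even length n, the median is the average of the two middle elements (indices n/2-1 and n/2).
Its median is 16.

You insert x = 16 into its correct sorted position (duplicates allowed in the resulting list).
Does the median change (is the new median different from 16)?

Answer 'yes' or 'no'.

Answer: no

Derivation:
Old median = 16
Insert x = 16
New median = 16
Changed? no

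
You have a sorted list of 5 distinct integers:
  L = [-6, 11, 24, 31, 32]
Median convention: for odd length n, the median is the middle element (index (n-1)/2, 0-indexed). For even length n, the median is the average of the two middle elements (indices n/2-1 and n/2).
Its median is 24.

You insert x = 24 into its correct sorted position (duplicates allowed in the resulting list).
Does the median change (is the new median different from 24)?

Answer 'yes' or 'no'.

Answer: no

Derivation:
Old median = 24
Insert x = 24
New median = 24
Changed? no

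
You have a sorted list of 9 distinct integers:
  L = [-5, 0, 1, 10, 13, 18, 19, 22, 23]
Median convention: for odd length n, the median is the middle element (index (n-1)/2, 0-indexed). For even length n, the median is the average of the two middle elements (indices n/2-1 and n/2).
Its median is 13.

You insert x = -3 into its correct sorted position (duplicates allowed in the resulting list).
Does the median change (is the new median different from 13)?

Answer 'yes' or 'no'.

Old median = 13
Insert x = -3
New median = 23/2
Changed? yes

Answer: yes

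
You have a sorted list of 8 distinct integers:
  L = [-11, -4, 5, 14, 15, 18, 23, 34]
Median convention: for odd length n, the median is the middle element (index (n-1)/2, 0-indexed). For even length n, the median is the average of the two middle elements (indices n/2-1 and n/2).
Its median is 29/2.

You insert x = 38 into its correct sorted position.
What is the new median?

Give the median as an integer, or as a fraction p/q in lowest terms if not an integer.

Answer: 15

Derivation:
Old list (sorted, length 8): [-11, -4, 5, 14, 15, 18, 23, 34]
Old median = 29/2
Insert x = 38
Old length even (8). Middle pair: indices 3,4 = 14,15.
New length odd (9). New median = single middle element.
x = 38: 8 elements are < x, 0 elements are > x.
New sorted list: [-11, -4, 5, 14, 15, 18, 23, 34, 38]
New median = 15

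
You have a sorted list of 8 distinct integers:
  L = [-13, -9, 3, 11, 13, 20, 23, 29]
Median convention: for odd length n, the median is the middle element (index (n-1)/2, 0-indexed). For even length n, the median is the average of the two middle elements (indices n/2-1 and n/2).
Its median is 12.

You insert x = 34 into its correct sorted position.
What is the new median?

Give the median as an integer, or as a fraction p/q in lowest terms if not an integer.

Old list (sorted, length 8): [-13, -9, 3, 11, 13, 20, 23, 29]
Old median = 12
Insert x = 34
Old length even (8). Middle pair: indices 3,4 = 11,13.
New length odd (9). New median = single middle element.
x = 34: 8 elements are < x, 0 elements are > x.
New sorted list: [-13, -9, 3, 11, 13, 20, 23, 29, 34]
New median = 13

Answer: 13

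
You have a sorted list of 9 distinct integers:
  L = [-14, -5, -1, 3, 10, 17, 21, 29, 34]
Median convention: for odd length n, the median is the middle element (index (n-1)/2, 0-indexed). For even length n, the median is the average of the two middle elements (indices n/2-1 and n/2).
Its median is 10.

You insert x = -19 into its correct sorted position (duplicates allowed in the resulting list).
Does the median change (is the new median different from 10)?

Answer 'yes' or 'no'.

Answer: yes

Derivation:
Old median = 10
Insert x = -19
New median = 13/2
Changed? yes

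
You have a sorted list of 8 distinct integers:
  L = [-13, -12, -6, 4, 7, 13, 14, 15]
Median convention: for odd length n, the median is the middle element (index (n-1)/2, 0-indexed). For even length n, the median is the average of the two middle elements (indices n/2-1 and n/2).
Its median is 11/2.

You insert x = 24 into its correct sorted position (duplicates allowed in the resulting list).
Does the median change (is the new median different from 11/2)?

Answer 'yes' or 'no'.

Answer: yes

Derivation:
Old median = 11/2
Insert x = 24
New median = 7
Changed? yes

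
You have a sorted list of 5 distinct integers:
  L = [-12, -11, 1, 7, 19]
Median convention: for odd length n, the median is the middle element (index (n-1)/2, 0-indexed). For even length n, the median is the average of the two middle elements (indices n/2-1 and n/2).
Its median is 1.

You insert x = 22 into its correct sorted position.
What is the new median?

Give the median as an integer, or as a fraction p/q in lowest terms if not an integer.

Answer: 4

Derivation:
Old list (sorted, length 5): [-12, -11, 1, 7, 19]
Old median = 1
Insert x = 22
Old length odd (5). Middle was index 2 = 1.
New length even (6). New median = avg of two middle elements.
x = 22: 5 elements are < x, 0 elements are > x.
New sorted list: [-12, -11, 1, 7, 19, 22]
New median = 4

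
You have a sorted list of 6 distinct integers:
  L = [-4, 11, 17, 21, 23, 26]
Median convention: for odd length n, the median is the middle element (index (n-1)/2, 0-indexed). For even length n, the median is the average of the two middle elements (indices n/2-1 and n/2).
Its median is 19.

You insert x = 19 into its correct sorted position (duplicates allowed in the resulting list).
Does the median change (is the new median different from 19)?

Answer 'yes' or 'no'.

Answer: no

Derivation:
Old median = 19
Insert x = 19
New median = 19
Changed? no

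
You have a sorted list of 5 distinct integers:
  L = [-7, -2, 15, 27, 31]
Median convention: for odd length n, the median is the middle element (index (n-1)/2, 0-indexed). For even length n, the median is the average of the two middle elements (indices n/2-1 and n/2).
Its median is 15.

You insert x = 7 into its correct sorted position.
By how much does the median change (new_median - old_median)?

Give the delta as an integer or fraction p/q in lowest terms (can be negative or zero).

Old median = 15
After inserting x = 7: new sorted = [-7, -2, 7, 15, 27, 31]
New median = 11
Delta = 11 - 15 = -4

Answer: -4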